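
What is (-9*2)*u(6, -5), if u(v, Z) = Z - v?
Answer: 198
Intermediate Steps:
(-9*2)*u(6, -5) = (-9*2)*(-5 - 1*6) = -18*(-5 - 6) = -18*(-11) = 198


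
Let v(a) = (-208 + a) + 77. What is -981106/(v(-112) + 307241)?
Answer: -490553/153499 ≈ -3.1958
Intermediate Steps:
v(a) = -131 + a
-981106/(v(-112) + 307241) = -981106/((-131 - 112) + 307241) = -981106/(-243 + 307241) = -981106/306998 = -981106*1/306998 = -490553/153499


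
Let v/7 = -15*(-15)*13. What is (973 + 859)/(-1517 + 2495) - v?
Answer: -10011359/489 ≈ -20473.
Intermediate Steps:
v = 20475 (v = 7*(-15*(-15)*13) = 7*(225*13) = 7*2925 = 20475)
(973 + 859)/(-1517 + 2495) - v = (973 + 859)/(-1517 + 2495) - 1*20475 = 1832/978 - 20475 = 1832*(1/978) - 20475 = 916/489 - 20475 = -10011359/489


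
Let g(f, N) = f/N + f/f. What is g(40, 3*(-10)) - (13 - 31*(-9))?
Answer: -877/3 ≈ -292.33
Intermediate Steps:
g(f, N) = 1 + f/N (g(f, N) = f/N + 1 = 1 + f/N)
g(40, 3*(-10)) - (13 - 31*(-9)) = (3*(-10) + 40)/((3*(-10))) - (13 - 31*(-9)) = (-30 + 40)/(-30) - (13 + 279) = -1/30*10 - 1*292 = -⅓ - 292 = -877/3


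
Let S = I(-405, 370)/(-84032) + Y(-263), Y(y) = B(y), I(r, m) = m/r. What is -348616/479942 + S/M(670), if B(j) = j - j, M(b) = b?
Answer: -397458542963633/547183870758720 ≈ -0.72637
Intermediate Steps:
B(j) = 0
Y(y) = 0
S = 37/3403296 (S = (370/(-405))/(-84032) + 0 = (370*(-1/405))*(-1/84032) + 0 = -74/81*(-1/84032) + 0 = 37/3403296 + 0 = 37/3403296 ≈ 1.0872e-5)
-348616/479942 + S/M(670) = -348616/479942 + (37/3403296)/670 = -348616*1/479942 + (37/3403296)*(1/670) = -174308/239971 + 37/2280208320 = -397458542963633/547183870758720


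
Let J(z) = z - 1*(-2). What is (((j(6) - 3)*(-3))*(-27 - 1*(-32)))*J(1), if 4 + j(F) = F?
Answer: 45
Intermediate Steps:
j(F) = -4 + F
J(z) = 2 + z (J(z) = z + 2 = 2 + z)
(((j(6) - 3)*(-3))*(-27 - 1*(-32)))*J(1) = ((((-4 + 6) - 3)*(-3))*(-27 - 1*(-32)))*(2 + 1) = (((2 - 3)*(-3))*(-27 + 32))*3 = (-1*(-3)*5)*3 = (3*5)*3 = 15*3 = 45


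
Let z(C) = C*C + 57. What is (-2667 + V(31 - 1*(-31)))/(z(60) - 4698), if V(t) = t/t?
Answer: 2666/1041 ≈ 2.5610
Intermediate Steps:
z(C) = 57 + C² (z(C) = C² + 57 = 57 + C²)
V(t) = 1
(-2667 + V(31 - 1*(-31)))/(z(60) - 4698) = (-2667 + 1)/((57 + 60²) - 4698) = -2666/((57 + 3600) - 4698) = -2666/(3657 - 4698) = -2666/(-1041) = -2666*(-1/1041) = 2666/1041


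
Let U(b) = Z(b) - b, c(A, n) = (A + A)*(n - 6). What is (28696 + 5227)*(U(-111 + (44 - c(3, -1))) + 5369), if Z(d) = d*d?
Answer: 204182537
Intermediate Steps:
c(A, n) = 2*A*(-6 + n) (c(A, n) = (2*A)*(-6 + n) = 2*A*(-6 + n))
Z(d) = d**2
U(b) = b**2 - b
(28696 + 5227)*(U(-111 + (44 - c(3, -1))) + 5369) = (28696 + 5227)*((-111 + (44 - 2*3*(-6 - 1)))*(-1 + (-111 + (44 - 2*3*(-6 - 1)))) + 5369) = 33923*((-111 + (44 - 2*3*(-7)))*(-1 + (-111 + (44 - 2*3*(-7)))) + 5369) = 33923*((-111 + (44 - 1*(-42)))*(-1 + (-111 + (44 - 1*(-42)))) + 5369) = 33923*((-111 + (44 + 42))*(-1 + (-111 + (44 + 42))) + 5369) = 33923*((-111 + 86)*(-1 + (-111 + 86)) + 5369) = 33923*(-25*(-1 - 25) + 5369) = 33923*(-25*(-26) + 5369) = 33923*(650 + 5369) = 33923*6019 = 204182537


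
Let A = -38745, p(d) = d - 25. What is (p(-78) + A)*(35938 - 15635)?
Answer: -788730944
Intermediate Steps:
p(d) = -25 + d
(p(-78) + A)*(35938 - 15635) = ((-25 - 78) - 38745)*(35938 - 15635) = (-103 - 38745)*20303 = -38848*20303 = -788730944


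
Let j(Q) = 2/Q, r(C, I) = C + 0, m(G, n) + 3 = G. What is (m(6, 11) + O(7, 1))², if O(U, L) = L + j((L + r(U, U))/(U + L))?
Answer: 36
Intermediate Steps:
m(G, n) = -3 + G
r(C, I) = C
O(U, L) = 2 + L (O(U, L) = L + 2/(((L + U)/(U + L))) = L + 2/(((L + U)/(L + U))) = L + 2/1 = L + 2*1 = L + 2 = 2 + L)
(m(6, 11) + O(7, 1))² = ((-3 + 6) + (2 + 1))² = (3 + 3)² = 6² = 36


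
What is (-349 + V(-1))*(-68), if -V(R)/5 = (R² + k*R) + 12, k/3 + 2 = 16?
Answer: 13872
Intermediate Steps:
k = 42 (k = -6 + 3*16 = -6 + 48 = 42)
V(R) = -60 - 210*R - 5*R² (V(R) = -5*((R² + 42*R) + 12) = -5*(12 + R² + 42*R) = -60 - 210*R - 5*R²)
(-349 + V(-1))*(-68) = (-349 + (-60 - 210*(-1) - 5*(-1)²))*(-68) = (-349 + (-60 + 210 - 5*1))*(-68) = (-349 + (-60 + 210 - 5))*(-68) = (-349 + 145)*(-68) = -204*(-68) = 13872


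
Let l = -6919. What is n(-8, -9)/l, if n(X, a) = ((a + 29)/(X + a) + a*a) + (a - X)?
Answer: -1340/117623 ≈ -0.011392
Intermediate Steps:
n(X, a) = a + a**2 - X + (29 + a)/(X + a) (n(X, a) = ((29 + a)/(X + a) + a**2) + (a - X) = (a**2 + (29 + a)/(X + a)) + (a - X) = a + a**2 - X + (29 + a)/(X + a))
n(-8, -9)/l = ((29 - 9 + (-9)**2 + (-9)**3 - 1*(-8)**2 - 8*(-9)**2)/(-8 - 9))/(-6919) = ((29 - 9 + 81 - 729 - 1*64 - 8*81)/(-17))*(-1/6919) = -(29 - 9 + 81 - 729 - 64 - 648)/17*(-1/6919) = -1/17*(-1340)*(-1/6919) = (1340/17)*(-1/6919) = -1340/117623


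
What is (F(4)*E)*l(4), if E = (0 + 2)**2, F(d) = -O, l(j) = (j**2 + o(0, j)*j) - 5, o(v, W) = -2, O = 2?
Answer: -24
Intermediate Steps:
l(j) = -5 + j**2 - 2*j (l(j) = (j**2 - 2*j) - 5 = -5 + j**2 - 2*j)
F(d) = -2 (F(d) = -1*2 = -2)
E = 4 (E = 2**2 = 4)
(F(4)*E)*l(4) = (-2*4)*(-5 + 4**2 - 2*4) = -8*(-5 + 16 - 8) = -8*3 = -24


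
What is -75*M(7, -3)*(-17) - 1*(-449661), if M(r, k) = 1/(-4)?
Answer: 1797369/4 ≈ 4.4934e+5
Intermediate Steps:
M(r, k) = -1/4 (M(r, k) = 1*(-1/4) = -1/4)
-75*M(7, -3)*(-17) - 1*(-449661) = -75*(-1/4)*(-17) - 1*(-449661) = (75/4)*(-17) + 449661 = -1275/4 + 449661 = 1797369/4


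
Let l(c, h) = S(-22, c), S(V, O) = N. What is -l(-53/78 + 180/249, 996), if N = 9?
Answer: -9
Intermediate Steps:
S(V, O) = 9
l(c, h) = 9
-l(-53/78 + 180/249, 996) = -1*9 = -9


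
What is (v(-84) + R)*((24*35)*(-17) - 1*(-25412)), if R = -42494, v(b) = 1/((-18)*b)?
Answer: -178810329841/378 ≈ -4.7304e+8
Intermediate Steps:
v(b) = -1/(18*b)
(v(-84) + R)*((24*35)*(-17) - 1*(-25412)) = (-1/18/(-84) - 42494)*((24*35)*(-17) - 1*(-25412)) = (-1/18*(-1/84) - 42494)*(840*(-17) + 25412) = (1/1512 - 42494)*(-14280 + 25412) = -64250927/1512*11132 = -178810329841/378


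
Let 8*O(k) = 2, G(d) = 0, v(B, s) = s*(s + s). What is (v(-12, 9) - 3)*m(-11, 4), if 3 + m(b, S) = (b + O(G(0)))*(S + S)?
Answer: -14151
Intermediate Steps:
v(B, s) = 2*s² (v(B, s) = s*(2*s) = 2*s²)
O(k) = ¼ (O(k) = (⅛)*2 = ¼)
m(b, S) = -3 + 2*S*(¼ + b) (m(b, S) = -3 + (b + ¼)*(S + S) = -3 + (¼ + b)*(2*S) = -3 + 2*S*(¼ + b))
(v(-12, 9) - 3)*m(-11, 4) = (2*9² - 3)*(-3 + (½)*4 + 2*4*(-11)) = (2*81 - 3)*(-3 + 2 - 88) = (162 - 3)*(-89) = 159*(-89) = -14151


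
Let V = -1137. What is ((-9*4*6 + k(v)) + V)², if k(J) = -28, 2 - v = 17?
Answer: 1907161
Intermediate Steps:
v = -15 (v = 2 - 1*17 = 2 - 17 = -15)
((-9*4*6 + k(v)) + V)² = ((-9*4*6 - 28) - 1137)² = ((-36*6 - 28) - 1137)² = ((-216 - 28) - 1137)² = (-244 - 1137)² = (-1381)² = 1907161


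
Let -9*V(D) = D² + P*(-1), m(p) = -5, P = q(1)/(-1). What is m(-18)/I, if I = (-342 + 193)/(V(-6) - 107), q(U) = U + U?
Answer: -5005/1341 ≈ -3.7323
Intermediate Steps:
q(U) = 2*U
P = -2 (P = (2*1)/(-1) = 2*(-1) = -2)
V(D) = -2/9 - D²/9 (V(D) = -(D² - 2*(-1))/9 = -(D² + 2)/9 = -(2 + D²)/9 = -2/9 - D²/9)
I = 1341/1001 (I = (-342 + 193)/((-2/9 - ⅑*(-6)²) - 107) = -149/((-2/9 - ⅑*36) - 107) = -149/((-2/9 - 4) - 107) = -149/(-38/9 - 107) = -149/(-1001/9) = -149*(-9/1001) = 1341/1001 ≈ 1.3397)
m(-18)/I = -5/1341/1001 = -5*1001/1341 = -5005/1341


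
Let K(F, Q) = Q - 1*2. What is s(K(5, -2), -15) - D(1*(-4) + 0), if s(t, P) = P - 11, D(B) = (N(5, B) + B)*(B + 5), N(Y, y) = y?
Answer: -18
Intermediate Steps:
K(F, Q) = -2 + Q (K(F, Q) = Q - 2 = -2 + Q)
D(B) = 2*B*(5 + B) (D(B) = (B + B)*(B + 5) = (2*B)*(5 + B) = 2*B*(5 + B))
s(t, P) = -11 + P
s(K(5, -2), -15) - D(1*(-4) + 0) = (-11 - 15) - 2*(1*(-4) + 0)*(5 + (1*(-4) + 0)) = -26 - 2*(-4 + 0)*(5 + (-4 + 0)) = -26 - 2*(-4)*(5 - 4) = -26 - 2*(-4) = -26 - 1*(-8) = -26 + 8 = -18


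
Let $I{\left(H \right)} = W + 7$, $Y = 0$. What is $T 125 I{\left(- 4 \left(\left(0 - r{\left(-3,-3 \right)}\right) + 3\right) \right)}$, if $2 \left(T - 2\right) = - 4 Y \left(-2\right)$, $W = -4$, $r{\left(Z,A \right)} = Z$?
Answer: $750$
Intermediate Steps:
$T = 2$ ($T = 2 + \frac{\left(-4\right) 0 \left(-2\right)}{2} = 2 + \frac{0 \left(-2\right)}{2} = 2 + \frac{1}{2} \cdot 0 = 2 + 0 = 2$)
$I{\left(H \right)} = 3$ ($I{\left(H \right)} = -4 + 7 = 3$)
$T 125 I{\left(- 4 \left(\left(0 - r{\left(-3,-3 \right)}\right) + 3\right) \right)} = 2 \cdot 125 \cdot 3 = 250 \cdot 3 = 750$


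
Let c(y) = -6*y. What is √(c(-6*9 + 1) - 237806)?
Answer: 4*I*√14843 ≈ 487.33*I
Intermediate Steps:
√(c(-6*9 + 1) - 237806) = √(-6*(-6*9 + 1) - 237806) = √(-6*(-54 + 1) - 237806) = √(-6*(-53) - 237806) = √(318 - 237806) = √(-237488) = 4*I*√14843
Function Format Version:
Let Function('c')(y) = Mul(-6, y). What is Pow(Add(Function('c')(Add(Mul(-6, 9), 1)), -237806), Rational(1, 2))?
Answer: Mul(4, I, Pow(14843, Rational(1, 2))) ≈ Mul(487.33, I)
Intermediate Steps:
Pow(Add(Function('c')(Add(Mul(-6, 9), 1)), -237806), Rational(1, 2)) = Pow(Add(Mul(-6, Add(Mul(-6, 9), 1)), -237806), Rational(1, 2)) = Pow(Add(Mul(-6, Add(-54, 1)), -237806), Rational(1, 2)) = Pow(Add(Mul(-6, -53), -237806), Rational(1, 2)) = Pow(Add(318, -237806), Rational(1, 2)) = Pow(-237488, Rational(1, 2)) = Mul(4, I, Pow(14843, Rational(1, 2)))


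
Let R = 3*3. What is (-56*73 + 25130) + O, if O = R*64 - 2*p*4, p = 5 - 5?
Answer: 21618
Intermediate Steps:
p = 0
R = 9
O = 576 (O = 9*64 - 2*0*4 = 576 + 0*4 = 576 + 0 = 576)
(-56*73 + 25130) + O = (-56*73 + 25130) + 576 = (-4088 + 25130) + 576 = 21042 + 576 = 21618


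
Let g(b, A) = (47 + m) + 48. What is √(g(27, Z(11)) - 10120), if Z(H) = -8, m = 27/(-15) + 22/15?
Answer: 2*I*√22557/3 ≈ 100.13*I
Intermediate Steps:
m = -⅓ (m = 27*(-1/15) + 22*(1/15) = -9/5 + 22/15 = -⅓ ≈ -0.33333)
g(b, A) = 284/3 (g(b, A) = (47 - ⅓) + 48 = 140/3 + 48 = 284/3)
√(g(27, Z(11)) - 10120) = √(284/3 - 10120) = √(-30076/3) = 2*I*√22557/3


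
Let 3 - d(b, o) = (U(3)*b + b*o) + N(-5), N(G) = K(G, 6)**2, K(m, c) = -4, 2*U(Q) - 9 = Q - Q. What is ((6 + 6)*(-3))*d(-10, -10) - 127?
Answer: 2321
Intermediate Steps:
U(Q) = 9/2 (U(Q) = 9/2 + (Q - Q)/2 = 9/2 + (1/2)*0 = 9/2 + 0 = 9/2)
N(G) = 16 (N(G) = (-4)**2 = 16)
d(b, o) = -13 - 9*b/2 - b*o (d(b, o) = 3 - ((9*b/2 + b*o) + 16) = 3 - (16 + 9*b/2 + b*o) = 3 + (-16 - 9*b/2 - b*o) = -13 - 9*b/2 - b*o)
((6 + 6)*(-3))*d(-10, -10) - 127 = ((6 + 6)*(-3))*(-13 - 9/2*(-10) - 1*(-10)*(-10)) - 127 = (12*(-3))*(-13 + 45 - 100) - 127 = -36*(-68) - 127 = 2448 - 127 = 2321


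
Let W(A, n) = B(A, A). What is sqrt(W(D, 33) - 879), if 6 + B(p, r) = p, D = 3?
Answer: 21*I*sqrt(2) ≈ 29.698*I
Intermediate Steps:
B(p, r) = -6 + p
W(A, n) = -6 + A
sqrt(W(D, 33) - 879) = sqrt((-6 + 3) - 879) = sqrt(-3 - 879) = sqrt(-882) = 21*I*sqrt(2)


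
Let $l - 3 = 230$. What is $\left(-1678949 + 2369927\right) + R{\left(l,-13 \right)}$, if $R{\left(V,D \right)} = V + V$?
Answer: $691444$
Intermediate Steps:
$l = 233$ ($l = 3 + 230 = 233$)
$R{\left(V,D \right)} = 2 V$
$\left(-1678949 + 2369927\right) + R{\left(l,-13 \right)} = \left(-1678949 + 2369927\right) + 2 \cdot 233 = 690978 + 466 = 691444$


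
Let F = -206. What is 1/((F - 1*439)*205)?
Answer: -1/132225 ≈ -7.5629e-6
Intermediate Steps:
1/((F - 1*439)*205) = 1/((-206 - 1*439)*205) = 1/((-206 - 439)*205) = 1/(-645*205) = 1/(-132225) = -1/132225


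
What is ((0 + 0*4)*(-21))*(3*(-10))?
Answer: 0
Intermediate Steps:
((0 + 0*4)*(-21))*(3*(-10)) = ((0 + 0)*(-21))*(-30) = (0*(-21))*(-30) = 0*(-30) = 0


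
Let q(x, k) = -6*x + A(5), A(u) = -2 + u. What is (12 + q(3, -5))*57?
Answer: -171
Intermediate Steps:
q(x, k) = 3 - 6*x (q(x, k) = -6*x + (-2 + 5) = -6*x + 3 = 3 - 6*x)
(12 + q(3, -5))*57 = (12 + (3 - 6*3))*57 = (12 + (3 - 18))*57 = (12 - 15)*57 = -3*57 = -171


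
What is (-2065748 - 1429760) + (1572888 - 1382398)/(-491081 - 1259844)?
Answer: -1224074507078/350185 ≈ -3.4955e+6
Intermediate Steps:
(-2065748 - 1429760) + (1572888 - 1382398)/(-491081 - 1259844) = -3495508 + 190490/(-1750925) = -3495508 + 190490*(-1/1750925) = -3495508 - 38098/350185 = -1224074507078/350185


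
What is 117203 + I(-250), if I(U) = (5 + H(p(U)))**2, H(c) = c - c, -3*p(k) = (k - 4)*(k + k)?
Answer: 117228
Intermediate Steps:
p(k) = -2*k*(-4 + k)/3 (p(k) = -(k - 4)*(k + k)/3 = -(-4 + k)*2*k/3 = -2*k*(-4 + k)/3)
H(c) = 0
I(U) = 25 (I(U) = (5 + 0)**2 = 5**2 = 25)
117203 + I(-250) = 117203 + 25 = 117228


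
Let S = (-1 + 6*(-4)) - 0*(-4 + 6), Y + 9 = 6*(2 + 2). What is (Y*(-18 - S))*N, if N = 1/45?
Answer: 7/3 ≈ 2.3333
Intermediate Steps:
Y = 15 (Y = -9 + 6*(2 + 2) = -9 + 6*4 = -9 + 24 = 15)
N = 1/45 ≈ 0.022222
S = -25 (S = (-1 - 24) - 0*2 = -25 - 1*0 = -25 + 0 = -25)
(Y*(-18 - S))*N = (15*(-18 - 1*(-25)))*(1/45) = (15*(-18 + 25))*(1/45) = (15*7)*(1/45) = 105*(1/45) = 7/3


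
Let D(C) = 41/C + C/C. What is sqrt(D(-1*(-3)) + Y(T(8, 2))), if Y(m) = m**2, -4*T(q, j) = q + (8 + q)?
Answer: 2*sqrt(114)/3 ≈ 7.1180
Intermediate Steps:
T(q, j) = -2 - q/2 (T(q, j) = -(q + (8 + q))/4 = -(8 + 2*q)/4 = -2 - q/2)
D(C) = 1 + 41/C (D(C) = 41/C + 1 = 1 + 41/C)
sqrt(D(-1*(-3)) + Y(T(8, 2))) = sqrt((41 - 1*(-3))/((-1*(-3))) + (-2 - 1/2*8)**2) = sqrt((41 + 3)/3 + (-2 - 4)**2) = sqrt((1/3)*44 + (-6)**2) = sqrt(44/3 + 36) = sqrt(152/3) = 2*sqrt(114)/3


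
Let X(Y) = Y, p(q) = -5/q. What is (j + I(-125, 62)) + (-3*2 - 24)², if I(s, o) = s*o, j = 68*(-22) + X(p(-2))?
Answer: -16687/2 ≈ -8343.5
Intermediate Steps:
j = -2987/2 (j = 68*(-22) - 5/(-2) = -1496 - 5*(-½) = -1496 + 5/2 = -2987/2 ≈ -1493.5)
I(s, o) = o*s
(j + I(-125, 62)) + (-3*2 - 24)² = (-2987/2 + 62*(-125)) + (-3*2 - 24)² = (-2987/2 - 7750) + (-6 - 24)² = -18487/2 + (-30)² = -18487/2 + 900 = -16687/2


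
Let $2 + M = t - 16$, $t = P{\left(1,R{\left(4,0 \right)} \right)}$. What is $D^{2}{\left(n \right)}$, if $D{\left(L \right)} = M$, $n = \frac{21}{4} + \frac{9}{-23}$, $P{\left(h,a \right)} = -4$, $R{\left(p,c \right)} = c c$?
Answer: $484$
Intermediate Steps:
$R{\left(p,c \right)} = c^{2}$
$t = -4$
$M = -22$ ($M = -2 - 20 = -22$)
$n = \frac{447}{92}$ ($n = 21 \cdot \frac{1}{4} + 9 \left(- \frac{1}{23}\right) = \frac{21}{4} - \frac{9}{23} = \frac{447}{92} \approx 4.8587$)
$D{\left(L \right)} = -22$
$D^{2}{\left(n \right)} = \left(-22\right)^{2} = 484$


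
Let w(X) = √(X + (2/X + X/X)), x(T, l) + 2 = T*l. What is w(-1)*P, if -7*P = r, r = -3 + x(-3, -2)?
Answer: -I*√2/7 ≈ -0.20203*I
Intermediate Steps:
x(T, l) = -2 + T*l
w(X) = √(1 + X + 2/X) (w(X) = √(X + (2/X + 1)) = √(X + (1 + 2/X)) = √(1 + X + 2/X))
r = 1 (r = -3 + (-2 - 3*(-2)) = -3 + (-2 + 6) = -3 + 4 = 1)
P = -⅐ (P = -⅐*1 = -⅐ ≈ -0.14286)
w(-1)*P = √(1 - 1 + 2/(-1))*(-⅐) = √(1 - 1 + 2*(-1))*(-⅐) = √(1 - 1 - 2)*(-⅐) = √(-2)*(-⅐) = (I*√2)*(-⅐) = -I*√2/7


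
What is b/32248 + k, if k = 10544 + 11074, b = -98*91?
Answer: 348564173/16124 ≈ 21618.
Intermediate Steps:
b = -8918
k = 21618
b/32248 + k = -8918/32248 + 21618 = -8918*1/32248 + 21618 = -4459/16124 + 21618 = 348564173/16124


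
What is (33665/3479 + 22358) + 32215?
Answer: 189893132/3479 ≈ 54583.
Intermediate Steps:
(33665/3479 + 22358) + 32215 = 77817147/3479 + 32215 = 189893132/3479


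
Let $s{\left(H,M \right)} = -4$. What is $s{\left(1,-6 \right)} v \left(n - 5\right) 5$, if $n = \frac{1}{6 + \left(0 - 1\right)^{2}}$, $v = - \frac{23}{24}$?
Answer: $- \frac{1955}{21} \approx -93.095$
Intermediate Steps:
$v = - \frac{23}{24}$ ($v = \left(-23\right) \frac{1}{24} = - \frac{23}{24} \approx -0.95833$)
$n = \frac{1}{7}$ ($n = \frac{1}{6 + \left(-1\right)^{2}} = \frac{1}{6 + 1} = \frac{1}{7} \approx 0.14286$)
$s{\left(1,-6 \right)} v \left(n - 5\right) 5 = \left(-4\right) \left(- \frac{23}{24}\right) \left(\frac{1}{7} - 5\right) 5 = \frac{23 \left(\left(- \frac{34}{7}\right) 5\right)}{6} = \frac{23}{6} \left(- \frac{170}{7}\right) = - \frac{1955}{21}$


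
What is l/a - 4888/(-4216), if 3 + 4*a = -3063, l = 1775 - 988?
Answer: 107165/807891 ≈ 0.13265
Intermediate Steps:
l = 787
a = -1533/2 (a = -¾ + (¼)*(-3063) = -¾ - 3063/4 = -1533/2 ≈ -766.50)
l/a - 4888/(-4216) = 787/(-1533/2) - 4888/(-4216) = 787*(-2/1533) - 4888*(-1/4216) = -1574/1533 + 611/527 = 107165/807891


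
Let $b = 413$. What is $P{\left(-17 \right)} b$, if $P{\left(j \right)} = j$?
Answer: $-7021$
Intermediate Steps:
$P{\left(-17 \right)} b = \left(-17\right) 413 = -7021$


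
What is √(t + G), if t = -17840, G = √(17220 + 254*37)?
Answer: √(-17840 + √26618) ≈ 132.95*I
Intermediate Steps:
G = √26618 (G = √(17220 + 9398) = √26618 ≈ 163.15)
√(t + G) = √(-17840 + √26618)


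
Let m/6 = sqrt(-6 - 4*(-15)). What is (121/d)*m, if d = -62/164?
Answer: -178596*sqrt(6)/31 ≈ -14112.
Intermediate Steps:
d = -31/82 (d = -62*1/164 = -31/82 ≈ -0.37805)
m = 18*sqrt(6) (m = 6*sqrt(-6 - 4*(-15)) = 6*sqrt(-6 + 60) = 6*sqrt(54) = 6*(3*sqrt(6)) = 18*sqrt(6) ≈ 44.091)
(121/d)*m = (121/(-31/82))*(18*sqrt(6)) = (-82/31*121)*(18*sqrt(6)) = -178596*sqrt(6)/31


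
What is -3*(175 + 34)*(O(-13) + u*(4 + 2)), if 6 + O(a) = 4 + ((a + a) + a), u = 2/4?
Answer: 23826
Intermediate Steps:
u = ½ (u = 2*(¼) = ½ ≈ 0.50000)
O(a) = -2 + 3*a (O(a) = -6 + (4 + ((a + a) + a)) = -6 + (4 + (2*a + a)) = -6 + (4 + 3*a) = -2 + 3*a)
-3*(175 + 34)*(O(-13) + u*(4 + 2)) = -3*(175 + 34)*((-2 + 3*(-13)) + (4 + 2)/2) = -627*((-2 - 39) + (½)*6) = -627*(-41 + 3) = -627*(-38) = -3*(-7942) = 23826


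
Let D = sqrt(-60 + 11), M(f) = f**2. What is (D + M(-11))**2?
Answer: 14592 + 1694*I ≈ 14592.0 + 1694.0*I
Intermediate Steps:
D = 7*I (D = sqrt(-49) = 7*I ≈ 7.0*I)
(D + M(-11))**2 = (7*I + (-11)**2)**2 = (7*I + 121)**2 = (121 + 7*I)**2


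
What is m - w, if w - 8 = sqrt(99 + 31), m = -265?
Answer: -273 - sqrt(130) ≈ -284.40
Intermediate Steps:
w = 8 + sqrt(130) (w = 8 + sqrt(99 + 31) = 8 + sqrt(130) ≈ 19.402)
m - w = -265 - (8 + sqrt(130)) = -265 + (-8 - sqrt(130)) = -273 - sqrt(130)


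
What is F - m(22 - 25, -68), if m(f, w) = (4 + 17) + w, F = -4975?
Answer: -4928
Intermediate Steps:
m(f, w) = 21 + w
F - m(22 - 25, -68) = -4975 - (21 - 68) = -4975 - 1*(-47) = -4975 + 47 = -4928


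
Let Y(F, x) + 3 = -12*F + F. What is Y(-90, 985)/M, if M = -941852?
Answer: -987/941852 ≈ -0.0010479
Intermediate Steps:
Y(F, x) = -3 - 11*F (Y(F, x) = -3 + (-12*F + F) = -3 - 11*F)
Y(-90, 985)/M = (-3 - 11*(-90))/(-941852) = (-3 + 990)*(-1/941852) = 987*(-1/941852) = -987/941852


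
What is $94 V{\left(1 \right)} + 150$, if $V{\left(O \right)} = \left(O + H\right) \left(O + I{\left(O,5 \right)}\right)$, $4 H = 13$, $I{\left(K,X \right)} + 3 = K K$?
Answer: $- \frac{499}{2} \approx -249.5$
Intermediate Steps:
$I{\left(K,X \right)} = -3 + K^{2}$ ($I{\left(K,X \right)} = -3 + K K = -3 + K^{2}$)
$H = \frac{13}{4}$ ($H = \frac{1}{4} \cdot 13 = \frac{13}{4} \approx 3.25$)
$V{\left(O \right)} = \left(\frac{13}{4} + O\right) \left(-3 + O + O^{2}\right)$ ($V{\left(O \right)} = \left(O + \frac{13}{4}\right) \left(O + \left(-3 + O^{2}\right)\right) = \left(\frac{13}{4} + O\right) \left(-3 + O + O^{2}\right)$)
$94 V{\left(1 \right)} + 150 = 94 \left(- \frac{39}{4} + 1^{3} + \frac{1}{4} \cdot 1 + \frac{17 \cdot 1^{2}}{4}\right) + 150 = 94 \left(- \frac{39}{4} + 1 + \frac{1}{4} + \frac{17}{4} \cdot 1\right) + 150 = 94 \left(- \frac{39}{4} + 1 + \frac{1}{4} + \frac{17}{4}\right) + 150 = 94 \left(- \frac{17}{4}\right) + 150 = - \frac{799}{2} + 150 = - \frac{499}{2}$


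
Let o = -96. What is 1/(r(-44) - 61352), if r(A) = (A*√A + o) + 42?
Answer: I/(2*(-30703*I + 44*√11)) ≈ -1.6285e-5 + 7.7401e-8*I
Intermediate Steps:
r(A) = -54 + A^(3/2) (r(A) = (A*√A - 96) + 42 = (A^(3/2) - 96) + 42 = (-96 + A^(3/2)) + 42 = -54 + A^(3/2))
1/(r(-44) - 61352) = 1/((-54 + (-44)^(3/2)) - 61352) = 1/((-54 - 88*I*√11) - 61352) = 1/(-61406 - 88*I*√11)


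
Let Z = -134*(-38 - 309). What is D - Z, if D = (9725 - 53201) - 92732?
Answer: -182706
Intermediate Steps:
Z = 46498 (Z = -134*(-347) = 46498)
D = -136208 (D = -43476 - 92732 = -136208)
D - Z = -136208 - 1*46498 = -136208 - 46498 = -182706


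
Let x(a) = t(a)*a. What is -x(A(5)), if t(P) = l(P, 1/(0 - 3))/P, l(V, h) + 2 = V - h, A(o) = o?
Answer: -10/3 ≈ -3.3333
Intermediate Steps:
l(V, h) = -2 + V - h (l(V, h) = -2 + (V - h) = -2 + V - h)
t(P) = (-5/3 + P)/P (t(P) = (-2 + P - 1/(0 - 3))/P = (-2 + P - 1/(-3))/P = (-2 + P - 1*(-1/3))/P = (-2 + P + 1/3)/P = (-5/3 + P)/P)
x(a) = -5/3 + a (x(a) = ((-5/3 + a)/a)*a = -5/3 + a)
-x(A(5)) = -(-5/3 + 5) = -1*10/3 = -10/3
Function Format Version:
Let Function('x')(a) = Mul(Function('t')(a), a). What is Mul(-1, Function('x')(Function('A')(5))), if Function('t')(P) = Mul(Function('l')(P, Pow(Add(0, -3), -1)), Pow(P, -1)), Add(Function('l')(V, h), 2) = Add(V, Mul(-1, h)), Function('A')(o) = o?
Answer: Rational(-10, 3) ≈ -3.3333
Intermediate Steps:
Function('l')(V, h) = Add(-2, V, Mul(-1, h)) (Function('l')(V, h) = Add(-2, Add(V, Mul(-1, h))) = Add(-2, V, Mul(-1, h)))
Function('t')(P) = Mul(Pow(P, -1), Add(Rational(-5, 3), P)) (Function('t')(P) = Mul(Add(-2, P, Mul(-1, Pow(Add(0, -3), -1))), Pow(P, -1)) = Mul(Add(-2, P, Mul(-1, Pow(-3, -1))), Pow(P, -1)) = Mul(Add(-2, P, Mul(-1, Rational(-1, 3))), Pow(P, -1)) = Mul(Add(-2, P, Rational(1, 3)), Pow(P, -1)) = Mul(Add(Rational(-5, 3), P), Pow(P, -1)) = Mul(Pow(P, -1), Add(Rational(-5, 3), P)))
Function('x')(a) = Add(Rational(-5, 3), a) (Function('x')(a) = Mul(Mul(Pow(a, -1), Add(Rational(-5, 3), a)), a) = Add(Rational(-5, 3), a))
Mul(-1, Function('x')(Function('A')(5))) = Mul(-1, Add(Rational(-5, 3), 5)) = Mul(-1, Rational(10, 3)) = Rational(-10, 3)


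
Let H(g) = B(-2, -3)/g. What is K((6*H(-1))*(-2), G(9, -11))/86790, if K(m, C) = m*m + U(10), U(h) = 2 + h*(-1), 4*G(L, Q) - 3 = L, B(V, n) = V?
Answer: 284/43395 ≈ 0.0065445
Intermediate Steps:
G(L, Q) = ¾ + L/4
U(h) = 2 - h
H(g) = -2/g
K(m, C) = -8 + m² (K(m, C) = m*m + (2 - 1*10) = m² + (2 - 10) = m² - 8 = -8 + m²)
K((6*H(-1))*(-2), G(9, -11))/86790 = (-8 + ((6*(-2/(-1)))*(-2))²)/86790 = (-8 + ((6*(-2*(-1)))*(-2))²)*(1/86790) = (-8 + ((6*2)*(-2))²)*(1/86790) = (-8 + (12*(-2))²)*(1/86790) = (-8 + (-24)²)*(1/86790) = (-8 + 576)*(1/86790) = 568*(1/86790) = 284/43395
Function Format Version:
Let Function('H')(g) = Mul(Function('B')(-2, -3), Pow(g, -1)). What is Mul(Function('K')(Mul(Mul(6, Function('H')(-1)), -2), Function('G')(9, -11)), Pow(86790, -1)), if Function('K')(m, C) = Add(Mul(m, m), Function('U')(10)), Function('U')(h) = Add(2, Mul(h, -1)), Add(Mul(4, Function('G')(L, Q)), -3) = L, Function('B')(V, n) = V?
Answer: Rational(284, 43395) ≈ 0.0065445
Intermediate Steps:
Function('G')(L, Q) = Add(Rational(3, 4), Mul(Rational(1, 4), L))
Function('U')(h) = Add(2, Mul(-1, h))
Function('H')(g) = Mul(-2, Pow(g, -1))
Function('K')(m, C) = Add(-8, Pow(m, 2)) (Function('K')(m, C) = Add(Mul(m, m), Add(2, Mul(-1, 10))) = Add(Pow(m, 2), Add(2, -10)) = Add(Pow(m, 2), -8) = Add(-8, Pow(m, 2)))
Mul(Function('K')(Mul(Mul(6, Function('H')(-1)), -2), Function('G')(9, -11)), Pow(86790, -1)) = Mul(Add(-8, Pow(Mul(Mul(6, Mul(-2, Pow(-1, -1))), -2), 2)), Pow(86790, -1)) = Mul(Add(-8, Pow(Mul(Mul(6, Mul(-2, -1)), -2), 2)), Rational(1, 86790)) = Mul(Add(-8, Pow(Mul(Mul(6, 2), -2), 2)), Rational(1, 86790)) = Mul(Add(-8, Pow(Mul(12, -2), 2)), Rational(1, 86790)) = Mul(Add(-8, Pow(-24, 2)), Rational(1, 86790)) = Mul(Add(-8, 576), Rational(1, 86790)) = Mul(568, Rational(1, 86790)) = Rational(284, 43395)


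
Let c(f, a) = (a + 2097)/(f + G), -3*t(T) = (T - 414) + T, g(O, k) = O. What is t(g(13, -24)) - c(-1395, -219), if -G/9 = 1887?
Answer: 396461/3063 ≈ 129.44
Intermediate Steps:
G = -16983 (G = -9*1887 = -16983)
t(T) = 138 - 2*T/3 (t(T) = -((T - 414) + T)/3 = -((-414 + T) + T)/3 = -(-414 + 2*T)/3 = 138 - 2*T/3)
c(f, a) = (2097 + a)/(-16983 + f) (c(f, a) = (a + 2097)/(f - 16983) = (2097 + a)/(-16983 + f))
t(g(13, -24)) - c(-1395, -219) = (138 - 2/3*13) - (2097 - 219)/(-16983 - 1395) = (138 - 26/3) - 1878/(-18378) = 388/3 - (-1)*1878/18378 = 388/3 - 1*(-313/3063) = 388/3 + 313/3063 = 396461/3063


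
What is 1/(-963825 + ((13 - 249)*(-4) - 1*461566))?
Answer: -1/1424447 ≈ -7.0203e-7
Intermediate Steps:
1/(-963825 + ((13 - 249)*(-4) - 1*461566)) = 1/(-963825 + (-236*(-4) - 461566)) = 1/(-963825 + (944 - 461566)) = 1/(-963825 - 460622) = 1/(-1424447) = -1/1424447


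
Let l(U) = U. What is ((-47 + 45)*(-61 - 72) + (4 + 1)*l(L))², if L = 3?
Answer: 78961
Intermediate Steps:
((-47 + 45)*(-61 - 72) + (4 + 1)*l(L))² = ((-47 + 45)*(-61 - 72) + (4 + 1)*3)² = (-2*(-133) + 5*3)² = (266 + 15)² = 281² = 78961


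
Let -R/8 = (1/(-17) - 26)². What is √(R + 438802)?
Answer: √125243786/17 ≈ 658.31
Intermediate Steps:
R = -1569992/289 (R = -8*(1/(-17) - 26)² = -8*(-1/17 - 26)² = -8*(-443/17)² = -8*196249/289 = -1569992/289 ≈ -5432.5)
√(R + 438802) = √(-1569992/289 + 438802) = √(125243786/289) = √125243786/17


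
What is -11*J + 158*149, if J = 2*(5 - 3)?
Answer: 23498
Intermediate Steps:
J = 4 (J = 2*2 = 4)
-11*J + 158*149 = -11*4 + 158*149 = -44 + 23542 = 23498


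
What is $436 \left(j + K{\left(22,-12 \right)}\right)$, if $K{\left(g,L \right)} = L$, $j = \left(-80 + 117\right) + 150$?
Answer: $76300$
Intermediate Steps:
$j = 187$ ($j = 37 + 150 = 187$)
$436 \left(j + K{\left(22,-12 \right)}\right) = 436 \left(187 - 12\right) = 436 \cdot 175 = 76300$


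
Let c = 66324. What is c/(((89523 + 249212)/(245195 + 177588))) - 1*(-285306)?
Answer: 124683787602/338735 ≈ 3.6809e+5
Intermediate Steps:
c/(((89523 + 249212)/(245195 + 177588))) - 1*(-285306) = 66324/(((89523 + 249212)/(245195 + 177588))) - 1*(-285306) = 66324/((338735/422783)) + 285306 = 66324/((338735*(1/422783))) + 285306 = 66324/(338735/422783) + 285306 = 66324*(422783/338735) + 285306 = 28040659692/338735 + 285306 = 124683787602/338735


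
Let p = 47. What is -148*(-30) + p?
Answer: 4487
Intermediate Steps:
-148*(-30) + p = -148*(-30) + 47 = 4440 + 47 = 4487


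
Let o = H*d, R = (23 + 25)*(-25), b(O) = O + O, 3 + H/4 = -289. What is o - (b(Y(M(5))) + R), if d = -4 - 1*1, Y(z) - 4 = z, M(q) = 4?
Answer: 7024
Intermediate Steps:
H = -1168 (H = -12 + 4*(-289) = -12 - 1156 = -1168)
Y(z) = 4 + z
b(O) = 2*O
R = -1200 (R = 48*(-25) = -1200)
d = -5 (d = -4 - 1 = -5)
o = 5840 (o = -1168*(-5) = 5840)
o - (b(Y(M(5))) + R) = 5840 - (2*(4 + 4) - 1200) = 5840 - (2*8 - 1200) = 5840 - (16 - 1200) = 5840 - 1*(-1184) = 5840 + 1184 = 7024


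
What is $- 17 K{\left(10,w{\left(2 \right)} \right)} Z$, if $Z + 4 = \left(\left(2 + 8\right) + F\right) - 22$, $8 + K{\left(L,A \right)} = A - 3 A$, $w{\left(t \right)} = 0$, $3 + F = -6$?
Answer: $-3400$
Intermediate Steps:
$F = -9$ ($F = -3 - 6 = -9$)
$K{\left(L,A \right)} = -8 - 2 A$ ($K{\left(L,A \right)} = -8 + \left(A - 3 A\right) = -8 - 2 A$)
$Z = -25$ ($Z = -4 + \left(\left(\left(2 + 8\right) - 9\right) - 22\right) = -4 + \left(\left(10 - 9\right) - 22\right) = -4 + \left(1 - 22\right) = -4 - 21 = -25$)
$- 17 K{\left(10,w{\left(2 \right)} \right)} Z = - 17 \left(-8 - 0\right) \left(-25\right) = - 17 \left(-8 + 0\right) \left(-25\right) = \left(-17\right) \left(-8\right) \left(-25\right) = 136 \left(-25\right) = -3400$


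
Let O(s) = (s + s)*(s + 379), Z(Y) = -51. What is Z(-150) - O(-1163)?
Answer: -1823635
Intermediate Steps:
O(s) = 2*s*(379 + s) (O(s) = (2*s)*(379 + s) = 2*s*(379 + s))
Z(-150) - O(-1163) = -51 - 2*(-1163)*(379 - 1163) = -51 - 2*(-1163)*(-784) = -51 - 1*1823584 = -51 - 1823584 = -1823635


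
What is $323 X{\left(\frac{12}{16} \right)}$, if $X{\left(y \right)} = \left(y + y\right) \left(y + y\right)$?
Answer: $\frac{2907}{4} \approx 726.75$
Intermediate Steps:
$X{\left(y \right)} = 4 y^{2}$ ($X{\left(y \right)} = 2 y 2 y = 4 y^{2}$)
$323 X{\left(\frac{12}{16} \right)} = 323 \cdot 4 \left(\frac{12}{16}\right)^{2} = 323 \cdot 4 \left(12 \cdot \frac{1}{16}\right)^{2} = 323 \cdot 4 \left(\frac{3}{4}\right)^{2} = 323 \cdot 4 \cdot \frac{9}{16} = 323 \cdot \frac{9}{4} = \frac{2907}{4}$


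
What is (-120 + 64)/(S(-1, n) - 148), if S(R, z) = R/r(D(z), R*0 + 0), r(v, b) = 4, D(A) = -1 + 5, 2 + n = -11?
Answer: 224/593 ≈ 0.37774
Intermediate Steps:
n = -13 (n = -2 - 11 = -13)
D(A) = 4
S(R, z) = R/4
(-120 + 64)/(S(-1, n) - 148) = (-120 + 64)/((¼)*(-1) - 148) = -56/(-¼ - 148) = -56/(-593/4) = -56*(-4/593) = 224/593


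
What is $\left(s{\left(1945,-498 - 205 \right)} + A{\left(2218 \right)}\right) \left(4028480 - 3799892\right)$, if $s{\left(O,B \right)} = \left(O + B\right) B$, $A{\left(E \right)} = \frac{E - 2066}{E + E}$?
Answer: $- \frac{221341005145248}{1109} \approx -1.9959 \cdot 10^{11}$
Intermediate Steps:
$A{\left(E \right)} = \frac{-2066 + E}{2 E}$
$s{\left(O,B \right)} = B \left(B + O\right)$ ($s{\left(O,B \right)} = \left(B + O\right) B = B \left(B + O\right)$)
$\left(s{\left(1945,-498 - 205 \right)} + A{\left(2218 \right)}\right) \left(4028480 - 3799892\right) = \left(\left(-498 - 205\right) \left(\left(-498 - 205\right) + 1945\right) + \frac{-2066 + 2218}{2 \cdot 2218}\right) \left(4028480 - 3799892\right) = \left(- 703 \left(-703 + 1945\right) + \frac{1}{2} \cdot \frac{1}{2218} \cdot 152\right) 228588 = \left(\left(-703\right) 1242 + \frac{38}{1109}\right) 228588 = \left(-873126 + \frac{38}{1109}\right) 228588 = \left(- \frac{968296696}{1109}\right) 228588 = - \frac{221341005145248}{1109}$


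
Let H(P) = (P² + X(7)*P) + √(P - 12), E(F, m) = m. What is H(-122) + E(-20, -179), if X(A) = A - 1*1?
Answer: 13973 + I*√134 ≈ 13973.0 + 11.576*I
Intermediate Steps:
X(A) = -1 + A (X(A) = A - 1 = -1 + A)
H(P) = P² + √(-12 + P) + 6*P (H(P) = (P² + (-1 + 7)*P) + √(P - 12) = (P² + 6*P) + √(-12 + P) = P² + √(-12 + P) + 6*P)
H(-122) + E(-20, -179) = ((-122)² + √(-12 - 122) + 6*(-122)) - 179 = (14884 + √(-134) - 732) - 179 = (14884 + I*√134 - 732) - 179 = (14152 + I*√134) - 179 = 13973 + I*√134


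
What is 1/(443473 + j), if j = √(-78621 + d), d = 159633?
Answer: 443473/196668220717 - 2*√20253/196668220717 ≈ 2.2535e-6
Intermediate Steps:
j = 2*√20253 (j = √(-78621 + 159633) = √81012 = 2*√20253 ≈ 284.63)
1/(443473 + j) = 1/(443473 + 2*√20253)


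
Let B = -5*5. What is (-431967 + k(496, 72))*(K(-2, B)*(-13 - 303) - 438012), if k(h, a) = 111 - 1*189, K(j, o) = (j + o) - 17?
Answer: 183233740860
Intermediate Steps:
B = -25
K(j, o) = -17 + j + o
k(h, a) = -78 (k(h, a) = 111 - 189 = -78)
(-431967 + k(496, 72))*(K(-2, B)*(-13 - 303) - 438012) = (-431967 - 78)*((-17 - 2 - 25)*(-13 - 303) - 438012) = -432045*(-44*(-316) - 438012) = -432045*(13904 - 438012) = -432045*(-424108) = 183233740860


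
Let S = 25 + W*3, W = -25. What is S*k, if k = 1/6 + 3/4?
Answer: -275/6 ≈ -45.833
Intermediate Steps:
S = -50 (S = 25 - 25*3 = 25 - 75 = -50)
k = 11/12 (k = 1*(⅙) + 3*(¼) = ⅙ + ¾ = 11/12 ≈ 0.91667)
S*k = -50*11/12 = -275/6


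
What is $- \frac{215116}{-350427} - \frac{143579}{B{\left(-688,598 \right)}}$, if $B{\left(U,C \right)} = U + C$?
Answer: $\frac{1525252081}{955710} \approx 1595.9$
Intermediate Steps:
$B{\left(U,C \right)} = C + U$
$- \frac{215116}{-350427} - \frac{143579}{B{\left(-688,598 \right)}} = - \frac{215116}{-350427} - \frac{143579}{598 - 688} = \left(-215116\right) \left(- \frac{1}{350427}\right) - \frac{143579}{-90} = \frac{19556}{31857} - - \frac{143579}{90} = \frac{19556}{31857} + \frac{143579}{90} = \frac{1525252081}{955710}$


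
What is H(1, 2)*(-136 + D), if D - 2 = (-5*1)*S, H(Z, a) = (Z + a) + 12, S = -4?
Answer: -1710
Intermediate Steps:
H(Z, a) = 12 + Z + a
D = 22 (D = 2 - 5*1*(-4) = 2 - 5*(-4) = 2 + 20 = 22)
H(1, 2)*(-136 + D) = (12 + 1 + 2)*(-136 + 22) = 15*(-114) = -1710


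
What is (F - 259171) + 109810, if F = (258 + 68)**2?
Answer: -43085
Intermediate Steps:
F = 106276 (F = 326**2 = 106276)
(F - 259171) + 109810 = (106276 - 259171) + 109810 = -152895 + 109810 = -43085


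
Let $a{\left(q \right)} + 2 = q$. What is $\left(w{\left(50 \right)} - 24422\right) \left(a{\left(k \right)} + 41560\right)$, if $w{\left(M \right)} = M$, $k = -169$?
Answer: $-1008732708$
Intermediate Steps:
$a{\left(q \right)} = -2 + q$
$\left(w{\left(50 \right)} - 24422\right) \left(a{\left(k \right)} + 41560\right) = \left(50 - 24422\right) \left(\left(-2 - 169\right) + 41560\right) = - 24372 \left(-171 + 41560\right) = \left(-24372\right) 41389 = -1008732708$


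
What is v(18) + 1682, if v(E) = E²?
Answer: 2006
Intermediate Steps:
v(18) + 1682 = 18² + 1682 = 324 + 1682 = 2006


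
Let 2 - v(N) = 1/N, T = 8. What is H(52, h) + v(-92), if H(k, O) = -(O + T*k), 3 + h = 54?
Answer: -42779/92 ≈ -464.99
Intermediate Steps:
v(N) = 2 - 1/N
h = 51 (h = -3 + 54 = 51)
H(k, O) = -O - 8*k (H(k, O) = -(O + 8*k) = -O - 8*k)
H(52, h) + v(-92) = (-1*51 - 8*52) + (2 - 1/(-92)) = (-51 - 416) + (2 - 1*(-1/92)) = -467 + (2 + 1/92) = -467 + 185/92 = -42779/92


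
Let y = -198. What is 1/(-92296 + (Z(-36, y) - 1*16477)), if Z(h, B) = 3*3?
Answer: -1/108764 ≈ -9.1942e-6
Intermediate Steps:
Z(h, B) = 9
1/(-92296 + (Z(-36, y) - 1*16477)) = 1/(-92296 + (9 - 1*16477)) = 1/(-92296 + (9 - 16477)) = 1/(-92296 - 16468) = 1/(-108764) = -1/108764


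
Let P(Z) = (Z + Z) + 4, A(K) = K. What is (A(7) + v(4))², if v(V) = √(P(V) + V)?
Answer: 121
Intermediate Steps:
P(Z) = 4 + 2*Z (P(Z) = 2*Z + 4 = 4 + 2*Z)
v(V) = √(4 + 3*V) (v(V) = √((4 + 2*V) + V) = √(4 + 3*V))
(A(7) + v(4))² = (7 + √(4 + 3*4))² = (7 + √(4 + 12))² = (7 + √16)² = (7 + 4)² = 11² = 121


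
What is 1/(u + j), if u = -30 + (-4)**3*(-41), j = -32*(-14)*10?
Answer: 1/7074 ≈ 0.00014136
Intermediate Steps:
j = 4480 (j = 448*10 = 4480)
u = 2594 (u = -30 - 64*(-41) = -30 + 2624 = 2594)
1/(u + j) = 1/(2594 + 4480) = 1/7074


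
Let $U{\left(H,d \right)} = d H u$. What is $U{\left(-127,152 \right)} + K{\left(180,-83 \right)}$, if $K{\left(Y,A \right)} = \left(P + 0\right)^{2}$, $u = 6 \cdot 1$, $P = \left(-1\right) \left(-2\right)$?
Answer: $-115820$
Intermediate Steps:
$P = 2$
$u = 6$
$K{\left(Y,A \right)} = 4$ ($K{\left(Y,A \right)} = \left(2 + 0\right)^{2} = 2^{2} = 4$)
$U{\left(H,d \right)} = 6 H d$ ($U{\left(H,d \right)} = d H 6 = H d 6 = 6 H d$)
$U{\left(-127,152 \right)} + K{\left(180,-83 \right)} = 6 \left(-127\right) 152 + 4 = -115824 + 4 = -115820$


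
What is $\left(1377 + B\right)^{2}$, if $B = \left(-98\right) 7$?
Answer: $477481$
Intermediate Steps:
$B = -686$
$\left(1377 + B\right)^{2} = \left(1377 - 686\right)^{2} = 691^{2} = 477481$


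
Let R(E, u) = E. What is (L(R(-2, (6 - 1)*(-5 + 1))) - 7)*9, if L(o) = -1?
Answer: -72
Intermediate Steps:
(L(R(-2, (6 - 1)*(-5 + 1))) - 7)*9 = (-1 - 7)*9 = -8*9 = -72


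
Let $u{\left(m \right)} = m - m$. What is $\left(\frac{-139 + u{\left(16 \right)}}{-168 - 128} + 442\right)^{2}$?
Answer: $\frac{17153402841}{87616} \approx 1.9578 \cdot 10^{5}$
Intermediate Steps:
$u{\left(m \right)} = 0$
$\left(\frac{-139 + u{\left(16 \right)}}{-168 - 128} + 442\right)^{2} = \left(\frac{-139 + 0}{-168 - 128} + 442\right)^{2} = \left(- \frac{139}{-296} + 442\right)^{2} = \left(\left(-139\right) \left(- \frac{1}{296}\right) + 442\right)^{2} = \left(\frac{139}{296} + 442\right)^{2} = \left(\frac{130971}{296}\right)^{2} = \frac{17153402841}{87616}$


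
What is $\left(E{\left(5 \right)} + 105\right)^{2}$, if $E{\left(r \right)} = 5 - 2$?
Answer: $11664$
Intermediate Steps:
$E{\left(r \right)} = 3$
$\left(E{\left(5 \right)} + 105\right)^{2} = \left(3 + 105\right)^{2} = 108^{2} = 11664$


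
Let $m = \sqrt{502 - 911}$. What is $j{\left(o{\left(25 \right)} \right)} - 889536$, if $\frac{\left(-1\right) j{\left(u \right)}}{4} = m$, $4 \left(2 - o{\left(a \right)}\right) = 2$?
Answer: $-889536 - 4 i \sqrt{409} \approx -8.8954 \cdot 10^{5} - 80.895 i$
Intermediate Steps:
$o{\left(a \right)} = \frac{3}{2}$ ($o{\left(a \right)} = 2 - \frac{1}{2} = \frac{3}{2}$)
$m = i \sqrt{409}$ ($m = \sqrt{-409} = i \sqrt{409} \approx 20.224 i$)
$j{\left(u \right)} = - 4 i \sqrt{409}$
$j{\left(o{\left(25 \right)} \right)} - 889536 = - 4 i \sqrt{409} - 889536 = -889536 - 4 i \sqrt{409}$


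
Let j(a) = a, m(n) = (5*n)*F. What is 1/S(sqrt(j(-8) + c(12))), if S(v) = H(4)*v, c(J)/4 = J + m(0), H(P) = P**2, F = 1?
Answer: sqrt(10)/320 ≈ 0.0098821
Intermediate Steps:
m(n) = 5*n (m(n) = (5*n)*1 = 5*n)
c(J) = 4*J (c(J) = 4*(J + 5*0) = 4*(J + 0) = 4*J)
S(v) = 16*v (S(v) = 4**2*v = 16*v)
1/S(sqrt(j(-8) + c(12))) = 1/(16*sqrt(-8 + 4*12)) = 1/(16*sqrt(-8 + 48)) = 1/(16*sqrt(40)) = 1/(16*(2*sqrt(10))) = 1/(32*sqrt(10)) = sqrt(10)/320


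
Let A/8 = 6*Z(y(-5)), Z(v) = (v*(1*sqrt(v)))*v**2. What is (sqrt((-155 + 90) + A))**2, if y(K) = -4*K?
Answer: -65 + 768000*sqrt(5) ≈ 1.7172e+6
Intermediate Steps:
Z(v) = v**(7/2) (Z(v) = (v*sqrt(v))*v**2 = v**(3/2)*v**2 = v**(7/2))
A = 768000*sqrt(5) (A = 8*(6*(-4*(-5))**(7/2)) = 8*(6*20**(7/2)) = 8*(6*(16000*sqrt(5))) = 8*(96000*sqrt(5)) = 768000*sqrt(5) ≈ 1.7173e+6)
(sqrt((-155 + 90) + A))**2 = (sqrt((-155 + 90) + 768000*sqrt(5)))**2 = (sqrt(-65 + 768000*sqrt(5)))**2 = -65 + 768000*sqrt(5)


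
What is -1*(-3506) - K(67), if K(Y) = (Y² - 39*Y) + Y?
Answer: 1563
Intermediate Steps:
K(Y) = Y² - 38*Y
-1*(-3506) - K(67) = -1*(-3506) - 67*(-38 + 67) = 3506 - 67*29 = 3506 - 1*1943 = 3506 - 1943 = 1563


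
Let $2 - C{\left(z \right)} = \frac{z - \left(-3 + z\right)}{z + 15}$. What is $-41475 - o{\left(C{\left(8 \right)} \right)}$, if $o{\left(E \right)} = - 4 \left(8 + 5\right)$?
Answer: $-41423$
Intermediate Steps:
$C{\left(z \right)} = 2 - \frac{3}{15 + z}$ ($C{\left(z \right)} = 2 - \frac{z - \left(-3 + z\right)}{z + 15} = 2 - \frac{3}{15 + z}$)
$o{\left(E \right)} = -52$ ($o{\left(E \right)} = \left(-4\right) 13 = -52$)
$-41475 - o{\left(C{\left(8 \right)} \right)} = -41475 - -52 = -41475 + 52 = -41423$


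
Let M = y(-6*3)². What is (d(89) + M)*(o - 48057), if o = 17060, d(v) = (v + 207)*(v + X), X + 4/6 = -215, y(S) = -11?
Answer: 3475290649/3 ≈ 1.1584e+9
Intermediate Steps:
X = -647/3 (X = -⅔ - 215 = -647/3 ≈ -215.67)
d(v) = (207 + v)*(-647/3 + v) (d(v) = (v + 207)*(v - 647/3) = (207 + v)*(-647/3 + v))
M = 121 (M = (-11)² = 121)
(d(89) + M)*(o - 48057) = ((-44643 + 89² - 26/3*89) + 121)*(17060 - 48057) = ((-44643 + 7921 - 2314/3) + 121)*(-30997) = (-112480/3 + 121)*(-30997) = -112117/3*(-30997) = 3475290649/3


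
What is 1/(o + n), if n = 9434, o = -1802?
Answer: 1/7632 ≈ 0.00013103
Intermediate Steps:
1/(o + n) = 1/(-1802 + 9434) = 1/7632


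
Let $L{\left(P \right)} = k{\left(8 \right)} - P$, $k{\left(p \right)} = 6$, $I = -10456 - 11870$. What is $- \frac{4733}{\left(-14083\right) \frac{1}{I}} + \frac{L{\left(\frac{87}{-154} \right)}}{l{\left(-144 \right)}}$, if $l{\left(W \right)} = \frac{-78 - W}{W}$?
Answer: $- \frac{89672462382}{11928301} \approx -7517.6$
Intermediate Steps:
$I = -22326$
$L{\left(P \right)} = 6 - P$
$l{\left(W \right)} = \frac{-78 - W}{W}$
$- \frac{4733}{\left(-14083\right) \frac{1}{I}} + \frac{L{\left(\frac{87}{-154} \right)}}{l{\left(-144 \right)}} = - \frac{4733}{\left(-14083\right) \frac{1}{-22326}} + \frac{6 - \frac{87}{-154}}{\frac{1}{-144} \left(-78 - -144\right)} = - \frac{4733}{\left(-14083\right) \left(- \frac{1}{22326}\right)} + \frac{6 - 87 \left(- \frac{1}{154}\right)}{\left(- \frac{1}{144}\right) \left(-78 + 144\right)} = - \frac{4733}{\frac{14083}{22326}} + \frac{6 - - \frac{87}{154}}{\left(- \frac{1}{144}\right) 66} = \left(-4733\right) \frac{22326}{14083} + \frac{6 + \frac{87}{154}}{- \frac{11}{24}} = - \frac{105668958}{14083} + \frac{1011}{154} \left(- \frac{24}{11}\right) = - \frac{105668958}{14083} - \frac{12132}{847} = - \frac{89672462382}{11928301}$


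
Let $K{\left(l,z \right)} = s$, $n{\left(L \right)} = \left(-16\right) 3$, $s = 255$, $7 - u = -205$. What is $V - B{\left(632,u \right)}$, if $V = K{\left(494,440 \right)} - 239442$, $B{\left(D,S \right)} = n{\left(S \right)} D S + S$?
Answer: $6191833$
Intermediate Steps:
$u = 212$ ($u = 7 - -205 = 7 + 205 = 212$)
$n{\left(L \right)} = -48$
$K{\left(l,z \right)} = 255$
$B{\left(D,S \right)} = S - 48 D S$ ($B{\left(D,S \right)} = - 48 D S + S = S - 48 D S$)
$V = -239187$ ($V = 255 - 239442 = -239187$)
$V - B{\left(632,u \right)} = -239187 - 212 \left(1 - 30336\right) = -239187 - 212 \left(-30335\right) = -239187 - -6431020 = -239187 + 6431020 = 6191833$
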